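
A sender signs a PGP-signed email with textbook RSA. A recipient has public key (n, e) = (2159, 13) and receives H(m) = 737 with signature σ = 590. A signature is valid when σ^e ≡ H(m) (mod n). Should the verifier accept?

reject

σ^2 ≡ 590^2 = 348100 ≡ 501
σ^4 ≡ 501^2 = 251001 ≡ 557
σ^8 ≡ 557^2 = 310249 ≡ 1512
13 = 8 + 4 + 1, so σ^13 ≡ 1512·557·590 ≡ 1187 (mod 2159)
1187 ≠ 737, so verification fails.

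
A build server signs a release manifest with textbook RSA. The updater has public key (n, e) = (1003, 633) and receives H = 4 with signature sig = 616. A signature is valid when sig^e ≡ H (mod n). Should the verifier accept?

accept

Squares mod 1003: sig^1≡616, sig^2≡322, sig^4≡375, sig^8≡205, sig^16≡902, sig^32≡171, sig^64≡154, sig^128≡647, sig^256≡358, sig^512≡783
633 = 512 + 64 + 32 + 16 + 8 + 1, so sig^633 ≡ 783·154·171·902·205·616 ≡ 4 (mod 1003)
Since 4 equals the digest 4, verification succeeds.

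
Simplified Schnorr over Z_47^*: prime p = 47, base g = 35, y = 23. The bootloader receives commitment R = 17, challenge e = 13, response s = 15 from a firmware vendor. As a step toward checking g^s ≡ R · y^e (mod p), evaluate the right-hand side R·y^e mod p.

23^2 = 529 ≡ 12
23^4 ≡ 12^2 = 144 ≡ 3
23^8 ≡ 3^2 = 9
13 = 8 + 4 + 1, so 23^13 ≡ 9·3·23 ≡ 10 (mod 47)
R · y^e ≡ 17·10 = 170 ≡ 29 (mod 47)

29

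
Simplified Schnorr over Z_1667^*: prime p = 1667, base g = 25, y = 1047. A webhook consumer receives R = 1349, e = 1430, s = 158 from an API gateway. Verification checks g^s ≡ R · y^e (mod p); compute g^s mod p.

295

25^2 = 625
25^4 ≡ 625^2 = 390625 ≡ 547
25^8 ≡ 547^2 = 299209 ≡ 816
25^16 ≡ 816^2 = 665856 ≡ 723
25^32 ≡ 723^2 = 522729 ≡ 958
25^64 ≡ 958^2 = 917764 ≡ 914
25^128 ≡ 914^2 = 835396 ≡ 229
158 = 128 + 16 + 8 + 4 + 2, so 25^158 ≡ 229·723·816·547·625 ≡ 295 (mod 1667)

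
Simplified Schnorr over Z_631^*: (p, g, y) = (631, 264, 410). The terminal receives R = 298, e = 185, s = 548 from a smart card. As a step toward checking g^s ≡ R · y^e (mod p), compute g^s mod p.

264^2 = 69696 ≡ 286
264^4 ≡ 286^2 = 81796 ≡ 397
264^8 ≡ 397^2 = 157609 ≡ 490
264^16 ≡ 490^2 = 240100 ≡ 320
264^32 ≡ 320^2 = 102400 ≡ 178
264^64 ≡ 178^2 = 31684 ≡ 134
264^128 ≡ 134^2 = 17956 ≡ 288
264^256 ≡ 288^2 = 82944 ≡ 283
264^512 ≡ 283^2 = 80089 ≡ 583
548 = 512 + 32 + 4, so 264^548 ≡ 583·178·397 ≡ 288 (mod 631)

288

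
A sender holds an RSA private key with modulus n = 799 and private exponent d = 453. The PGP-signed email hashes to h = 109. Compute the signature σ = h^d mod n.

725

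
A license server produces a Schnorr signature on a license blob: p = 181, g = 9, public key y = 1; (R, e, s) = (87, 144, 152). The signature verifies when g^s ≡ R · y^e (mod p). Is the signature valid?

valid

g^s mod p:
9^2 = 81
9^4 ≡ 81^2 = 6561 ≡ 45
9^8 ≡ 45^2 = 2025 ≡ 34
9^16 ≡ 34^2 = 1156 ≡ 70
9^32 ≡ 70^2 = 4900 ≡ 13
9^64 ≡ 13^2 = 169
9^128 ≡ 169^2 = 28561 ≡ 144
152 = 128 + 16 + 8, so 9^152 ≡ 144·70·34 ≡ 87 (mod 181)
R · y^e mod p:
1^2 = 1
1^4 ≡ 1^2 = 1
1^8 ≡ 1^2 = 1
1^16 ≡ 1^2 = 1
1^32 ≡ 1^2 = 1
1^64 ≡ 1^2 = 1
1^128 ≡ 1^2 = 1
144 = 128 + 16, so 1^144 ≡ 1·1 ≡ 1 (mod 181)
87·1 = 87 ≡ 87 (mod 181)
87 ≡ 87 (mod 181); signature holds.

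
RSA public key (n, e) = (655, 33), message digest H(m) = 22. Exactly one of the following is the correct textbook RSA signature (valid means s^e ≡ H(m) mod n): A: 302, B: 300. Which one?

A

Candidate A: 302^2 = 91204 ≡ 159; 302^4 ≡ 159^2 = 25281 ≡ 391; 302^8 ≡ 391^2 = 152881 ≡ 266; 302^16 ≡ 266^2 = 70756 ≡ 16; 302^32 ≡ 16^2 = 256; 33 = 32 + 1, so 302^33 ≡ 256·302 ≡ 22 (mod 655)
  → matches H(m) = 22
Candidate B: 300^2 = 90000 ≡ 265; 300^4 ≡ 265^2 = 70225 ≡ 140; 300^8 ≡ 140^2 = 19600 ≡ 605; 300^16 ≡ 605^2 = 366025 ≡ 535; 300^32 ≡ 535^2 = 286225 ≡ 645; 33 = 32 + 1, so 300^33 ≡ 645·300 ≡ 275 (mod 655)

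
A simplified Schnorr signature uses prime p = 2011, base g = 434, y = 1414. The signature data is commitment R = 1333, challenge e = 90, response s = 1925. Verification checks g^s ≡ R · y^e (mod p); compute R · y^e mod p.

1188

1414^2 = 1999396 ≡ 462
1414^4 ≡ 462^2 = 213444 ≡ 278
1414^8 ≡ 278^2 = 77284 ≡ 866
1414^16 ≡ 866^2 = 749956 ≡ 1864
1414^32 ≡ 1864^2 = 3474496 ≡ 1499
1414^64 ≡ 1499^2 = 2247001 ≡ 714
90 = 64 + 16 + 8 + 2, so 1414^90 ≡ 714·1864·866·462 ≡ 1244 (mod 2011)
R · y^e ≡ 1333·1244 = 1658252 ≡ 1188 (mod 2011)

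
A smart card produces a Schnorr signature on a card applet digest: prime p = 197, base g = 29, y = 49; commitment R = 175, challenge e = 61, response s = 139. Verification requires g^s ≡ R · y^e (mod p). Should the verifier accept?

g^s mod p:
29^2 = 841 ≡ 53
29^4 ≡ 53^2 = 2809 ≡ 51
29^8 ≡ 51^2 = 2601 ≡ 40
29^16 ≡ 40^2 = 1600 ≡ 24
29^32 ≡ 24^2 = 576 ≡ 182
29^64 ≡ 182^2 = 33124 ≡ 28
29^128 ≡ 28^2 = 784 ≡ 193
139 = 128 + 8 + 2 + 1, so 29^139 ≡ 193·40·53·29 ≡ 133 (mod 197)
R · y^e mod p:
49^2 = 2401 ≡ 37
49^4 ≡ 37^2 = 1369 ≡ 187
49^8 ≡ 187^2 = 34969 ≡ 100
49^16 ≡ 100^2 = 10000 ≡ 150
49^32 ≡ 150^2 = 22500 ≡ 42
61 = 32 + 16 + 8 + 4 + 1, so 49^61 ≡ 42·150·100·187·49 ≡ 182 (mod 197)
175·182 = 31850 ≡ 133 (mod 197)
133 ≡ 133 (mod 197); signature holds.

accept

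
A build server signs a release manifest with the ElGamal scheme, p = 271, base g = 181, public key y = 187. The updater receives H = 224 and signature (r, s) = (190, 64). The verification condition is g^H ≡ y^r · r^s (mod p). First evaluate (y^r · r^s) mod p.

Squares mod 271: 187^1≡187, 187^2≡10, 187^4≡100, 187^8≡244, 187^16≡187, 187^32≡10, 187^64≡100, 187^128≡244
190 = 128 + 32 + 16 + 8 + 4 + 2, so 187^190 ≡ 244·10·187·244·100·10 ≡ 1 (mod 271)
Squares mod 271: 190^1≡190, 190^2≡57, 190^4≡268, 190^8≡9, 190^16≡81, 190^32≡57, 190^64≡268
190^64 ≡ 268 (mod 271)
y^r · r^s ≡ 1·268 = 268 ≡ 268 (mod 271)

268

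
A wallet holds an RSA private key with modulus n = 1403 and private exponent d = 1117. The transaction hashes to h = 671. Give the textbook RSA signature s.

1037

h^2 ≡ 671^2 = 450241 ≡ 1281
h^4 ≡ 1281^2 = 1640961 ≡ 854
h^8 ≡ 854^2 = 729316 ≡ 1159
h^16 ≡ 1159^2 = 1343281 ≡ 610
h^32 ≡ 610^2 = 372100 ≡ 305
h^64 ≡ 305^2 = 93025 ≡ 427
h^128 ≡ 427^2 = 182329 ≡ 1342
h^256 ≡ 1342^2 = 1800964 ≡ 915
h^512 ≡ 915^2 = 837225 ≡ 1037
h^1024 ≡ 1037^2 = 1075369 ≡ 671
1117 = 1024 + 64 + 16 + 8 + 4 + 1, so h^1117 ≡ 671·427·610·1159·854·671 ≡ 1037 (mod 1403)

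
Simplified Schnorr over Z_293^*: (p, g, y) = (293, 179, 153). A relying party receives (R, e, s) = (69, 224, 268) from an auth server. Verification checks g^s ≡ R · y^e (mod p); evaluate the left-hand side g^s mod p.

141

Squares mod 293: 179^1≡179, 179^2≡104, 179^4≡268, 179^8≡39, 179^16≡56, 179^32≡206, 179^64≡244, 179^128≡57, 179^256≡26
268 = 256 + 8 + 4, so 179^268 ≡ 26·39·268 ≡ 141 (mod 293)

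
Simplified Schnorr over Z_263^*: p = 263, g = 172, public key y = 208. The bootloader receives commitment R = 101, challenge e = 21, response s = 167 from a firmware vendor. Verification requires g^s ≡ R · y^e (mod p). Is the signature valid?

invalid

g^s mod p:
172^2 = 29584 ≡ 128
172^4 ≡ 128^2 = 16384 ≡ 78
172^8 ≡ 78^2 = 6084 ≡ 35
172^16 ≡ 35^2 = 1225 ≡ 173
172^32 ≡ 173^2 = 29929 ≡ 210
172^64 ≡ 210^2 = 44100 ≡ 179
172^128 ≡ 179^2 = 32041 ≡ 218
167 = 128 + 32 + 4 + 2 + 1, so 172^167 ≡ 218·210·78·128·172 ≡ 74 (mod 263)
R · y^e mod p:
208^2 = 43264 ≡ 132
208^4 ≡ 132^2 = 17424 ≡ 66
208^8 ≡ 66^2 = 4356 ≡ 148
208^16 ≡ 148^2 = 21904 ≡ 75
21 = 16 + 4 + 1, so 208^21 ≡ 75·66·208 ≡ 218 (mod 263)
101·218 = 22018 ≡ 189 (mod 263)
74 ≠ 189; the check fails.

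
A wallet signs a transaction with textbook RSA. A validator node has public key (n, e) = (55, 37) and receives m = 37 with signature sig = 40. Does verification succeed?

fails

sig^2 ≡ 40^2 = 1600 ≡ 5
sig^4 ≡ 5^2 = 25
sig^8 ≡ 25^2 = 625 ≡ 20
sig^16 ≡ 20^2 = 400 ≡ 15
sig^32 ≡ 15^2 = 225 ≡ 5
37 = 32 + 4 + 1, so sig^37 ≡ 5·25·40 ≡ 50 (mod 55)
The recovered value 50 does not match the digest 37.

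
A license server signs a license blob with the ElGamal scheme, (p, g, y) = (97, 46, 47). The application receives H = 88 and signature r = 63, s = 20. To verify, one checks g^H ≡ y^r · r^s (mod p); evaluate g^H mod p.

46^88 mod 97 = 75

75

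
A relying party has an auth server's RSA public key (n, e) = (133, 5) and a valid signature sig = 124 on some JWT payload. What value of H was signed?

Squares mod 133: sig^1≡124, sig^2≡81, sig^4≡44
5 = 4 + 1, so sig^5 ≡ 44·124 ≡ 3 (mod 133)

3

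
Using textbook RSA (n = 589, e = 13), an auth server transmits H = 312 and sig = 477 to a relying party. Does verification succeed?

sig^13 mod 589 = 79
The recovered value 79 does not match the digest 312.

fails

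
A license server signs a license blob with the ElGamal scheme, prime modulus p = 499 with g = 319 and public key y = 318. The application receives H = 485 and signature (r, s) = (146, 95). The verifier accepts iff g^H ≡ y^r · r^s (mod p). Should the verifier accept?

accept

Left side g^H mod p:
319^2 = 101761 ≡ 464
319^4 ≡ 464^2 = 215296 ≡ 227
319^8 ≡ 227^2 = 51529 ≡ 132
319^16 ≡ 132^2 = 17424 ≡ 458
319^32 ≡ 458^2 = 209764 ≡ 184
319^64 ≡ 184^2 = 33856 ≡ 423
319^128 ≡ 423^2 = 178929 ≡ 287
319^256 ≡ 287^2 = 82369 ≡ 34
485 = 256 + 128 + 64 + 32 + 4 + 1, so 319^485 ≡ 34·287·423·184·227·319 ≡ 321 (mod 499)
Right side y^r · r^s mod p:
318^2 = 101124 ≡ 326
318^4 ≡ 326^2 = 106276 ≡ 488
318^8 ≡ 488^2 = 238144 ≡ 121
318^16 ≡ 121^2 = 14641 ≡ 170
318^32 ≡ 170^2 = 28900 ≡ 457
318^64 ≡ 457^2 = 208849 ≡ 267
318^128 ≡ 267^2 = 71289 ≡ 431
146 = 128 + 16 + 2, so 318^146 ≡ 431·170·326 ≡ 387 (mod 499)
146^2 = 21316 ≡ 358
146^4 ≡ 358^2 = 128164 ≡ 420
146^8 ≡ 420^2 = 176400 ≡ 253
146^16 ≡ 253^2 = 64009 ≡ 137
146^32 ≡ 137^2 = 18769 ≡ 306
146^64 ≡ 306^2 = 93636 ≡ 323
95 = 64 + 16 + 8 + 4 + 2 + 1, so 146^95 ≡ 323·137·253·420·358·146 ≡ 260 (mod 499)
387·260 = 100620 ≡ 321 (mod 499)
321 ≡ 321 (mod 499), so the signature is genuine.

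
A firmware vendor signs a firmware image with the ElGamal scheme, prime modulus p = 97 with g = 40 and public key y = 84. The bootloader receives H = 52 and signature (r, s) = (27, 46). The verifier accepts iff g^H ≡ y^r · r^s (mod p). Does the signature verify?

does not verify

Left side g^H mod p:
40^52 mod 97 = 24
Right side y^r · r^s mod p:
84^27 mod 97 = 69
27^46 mod 97 = 33
69·33 = 2277 ≡ 46 (mod 97)
24 ≠ 46, so verification fails.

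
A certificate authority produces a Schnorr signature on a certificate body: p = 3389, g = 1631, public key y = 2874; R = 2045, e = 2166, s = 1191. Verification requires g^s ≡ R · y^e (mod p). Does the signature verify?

verifies

g^s mod p:
Squares mod 3389: 1631^1≡1631, 1631^2≡3185, 1631^4≡948, 1631^8≡619, 1631^16≡204, 1631^32≡948, 1631^64≡619, 1631^128≡204, 1631^256≡948, 1631^512≡619, 1631^1024≡204
1191 = 1024 + 128 + 32 + 4 + 2 + 1, so 1631^1191 ≡ 204·204·948·948·3185·1631 ≡ 1758 (mod 3389)
R · y^e mod p:
Squares mod 3389: 2874^1≡2874, 2874^2≡883, 2874^4≡219, 2874^8≡515, 2874^16≡883, 2874^32≡219, 2874^64≡515, 2874^128≡883, 2874^256≡219, 2874^512≡515, 2874^1024≡883, 2874^2048≡219
2166 = 2048 + 64 + 32 + 16 + 4 + 2, so 2874^2166 ≡ 219·515·219·883·219·883 ≡ 619 (mod 3389)
2045·619 = 1265855 ≡ 1758 (mod 3389)
1758 ≡ 1758 (mod 3389); signature holds.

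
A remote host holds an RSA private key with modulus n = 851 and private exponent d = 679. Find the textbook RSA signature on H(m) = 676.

Squares mod 851: (H(m))^1≡676, (H(m))^2≡840, (H(m))^4≡121, (H(m))^8≡174, (H(m))^16≡491, (H(m))^32≡248, (H(m))^64≡232, (H(m))^128≡211, (H(m))^256≡269, (H(m))^512≡26
679 = 512 + 128 + 32 + 4 + 2 + 1, so (H(m))^679 ≡ 26·211·248·121·840·676 ≡ 565 (mod 851)

565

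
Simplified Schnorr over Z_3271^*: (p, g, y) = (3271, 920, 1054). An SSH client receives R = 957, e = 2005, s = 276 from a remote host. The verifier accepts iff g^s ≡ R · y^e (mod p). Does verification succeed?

g^s mod p:
920^2 = 846400 ≡ 2482
920^4 ≡ 2482^2 = 6160324 ≡ 1031
920^8 ≡ 1031^2 = 1062961 ≡ 3157
920^16 ≡ 3157^2 = 9966649 ≡ 3183
920^32 ≡ 3183^2 = 10131489 ≡ 1202
920^64 ≡ 1202^2 = 1444804 ≡ 2293
920^128 ≡ 2293^2 = 5257849 ≡ 1352
920^256 ≡ 1352^2 = 1827904 ≡ 2686
276 = 256 + 16 + 4, so 920^276 ≡ 2686·3183·1031 ≡ 634 (mod 3271)
R · y^e mod p:
1054^2 = 1110916 ≡ 2047
1054^4 ≡ 2047^2 = 4190209 ≡ 58
1054^8 ≡ 58^2 = 3364 ≡ 93
1054^16 ≡ 93^2 = 8649 ≡ 2107
1054^32 ≡ 2107^2 = 4439449 ≡ 702
1054^64 ≡ 702^2 = 492804 ≡ 2154
1054^128 ≡ 2154^2 = 4639716 ≡ 1438
1054^256 ≡ 1438^2 = 2067844 ≡ 572
1054^512 ≡ 572^2 = 327184 ≡ 84
1054^1024 ≡ 84^2 = 7056 ≡ 514
2005 = 1024 + 512 + 256 + 128 + 64 + 16 + 4 + 1, so 1054^2005 ≡ 514·84·572·1438·2154·2107·58·1054 ≡ 514 (mod 3271)
957·514 = 491898 ≡ 1248 (mod 3271)
634 ≠ 1248; the check fails.

fails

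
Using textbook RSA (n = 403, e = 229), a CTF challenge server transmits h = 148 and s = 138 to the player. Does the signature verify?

does not verify

Squares mod 403: s^1≡138, s^2≡103, s^4≡131, s^8≡235, s^16≡14, s^32≡196, s^64≡131, s^128≡235
229 = 128 + 64 + 32 + 4 + 1, so s^229 ≡ 235·131·196·131·138 ≡ 255 (mod 403)
The recovered value 255 does not match the digest 148.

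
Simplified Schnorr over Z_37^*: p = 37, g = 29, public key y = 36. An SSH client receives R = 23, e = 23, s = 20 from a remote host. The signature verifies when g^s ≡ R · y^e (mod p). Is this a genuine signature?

g^s mod p:
29^20 mod 37 = 10
R · y^e mod p:
36^23 mod 37 = 36
23·36 = 828 ≡ 14 (mod 37)
10 ≠ 14; the check fails.

forged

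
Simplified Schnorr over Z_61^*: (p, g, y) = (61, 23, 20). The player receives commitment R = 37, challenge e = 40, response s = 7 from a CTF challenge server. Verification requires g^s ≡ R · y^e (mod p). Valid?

yes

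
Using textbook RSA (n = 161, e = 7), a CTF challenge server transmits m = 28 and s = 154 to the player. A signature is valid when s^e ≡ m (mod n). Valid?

no

s^2 ≡ 154^2 = 23716 ≡ 49
s^4 ≡ 49^2 = 2401 ≡ 147
7 = 4 + 2 + 1, so s^7 ≡ 147·49·154 ≡ 133 (mod 161)
133 ≠ 28, so verification fails.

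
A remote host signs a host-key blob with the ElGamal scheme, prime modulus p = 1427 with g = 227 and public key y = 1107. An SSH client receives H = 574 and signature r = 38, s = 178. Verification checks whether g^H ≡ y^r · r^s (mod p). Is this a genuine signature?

genuine

Left side g^H mod p:
Squares mod 1427: 227^1≡227, 227^2≡157, 227^4≡390, 227^8≡838, 227^16≡160, 227^32≡1341, 227^64≡261, 227^128≡1052, 227^256≡779, 227^512≡366
574 = 512 + 32 + 16 + 8 + 4 + 2, so 227^574 ≡ 366·1341·160·838·390·157 ≡ 563 (mod 1427)
Right side y^r · r^s mod p:
Squares mod 1427: 1107^1≡1107, 1107^2≡1083, 1107^4≡1322, 1107^8≡1036, 1107^16≡192, 1107^32≡1189
38 = 32 + 4 + 2, so 1107^38 ≡ 1189·1322·1083 ≡ 1115 (mod 1427)
Squares mod 1427: 38^1≡38, 38^2≡17, 38^4≡289, 38^8≡755, 38^16≡652, 38^32≡1285, 38^64≡186, 38^128≡348
178 = 128 + 32 + 16 + 2, so 38^178 ≡ 348·1285·652·17 ≡ 1320 (mod 1427)
1115·1320 = 1471800 ≡ 563 (mod 1427)
563 ≡ 563 (mod 1427), so the signature is genuine.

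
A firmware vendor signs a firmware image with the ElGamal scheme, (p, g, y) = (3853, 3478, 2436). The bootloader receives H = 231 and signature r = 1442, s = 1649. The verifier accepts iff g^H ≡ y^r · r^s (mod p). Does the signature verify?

Left side g^H mod p:
3478^2 = 12096484 ≡ 1917
3478^4 ≡ 1917^2 = 3674889 ≡ 2980
3478^8 ≡ 2980^2 = 8880400 ≡ 3088
3478^16 ≡ 3088^2 = 9535744 ≡ 3422
3478^32 ≡ 3422^2 = 11710084 ≡ 817
3478^64 ≡ 817^2 = 667489 ≡ 920
3478^128 ≡ 920^2 = 846400 ≡ 2593
231 = 128 + 64 + 32 + 4 + 2 + 1, so 3478^231 ≡ 2593·920·817·2980·1917·3478 ≡ 2040 (mod 3853)
Right side y^r · r^s mod p:
2436^2 = 5934096 ≡ 476
2436^4 ≡ 476^2 = 226576 ≡ 3102
2436^8 ≡ 3102^2 = 9622404 ≡ 1463
2436^16 ≡ 1463^2 = 2140369 ≡ 1954
2436^32 ≡ 1954^2 = 3818116 ≡ 3646
2436^64 ≡ 3646^2 = 13293316 ≡ 466
2436^128 ≡ 466^2 = 217156 ≡ 1388
2436^256 ≡ 1388^2 = 1926544 ≡ 44
2436^512 ≡ 44^2 = 1936
2436^1024 ≡ 1936^2 = 3748096 ≡ 2980
1442 = 1024 + 256 + 128 + 32 + 2, so 2436^1442 ≡ 2980·44·1388·3646·476 ≡ 1760 (mod 3853)
1442^2 = 2079364 ≡ 2597
1442^4 ≡ 2597^2 = 6744409 ≡ 1659
1442^8 ≡ 1659^2 = 2752281 ≡ 1239
1442^16 ≡ 1239^2 = 1535121 ≡ 1627
1442^32 ≡ 1627^2 = 2647129 ≡ 118
1442^64 ≡ 118^2 = 13924 ≡ 2365
1442^128 ≡ 2365^2 = 5593225 ≡ 2522
1442^256 ≡ 2522^2 = 6360484 ≡ 3034
1442^512 ≡ 3034^2 = 9205156 ≡ 339
1442^1024 ≡ 339^2 = 114921 ≡ 3184
1649 = 1024 + 512 + 64 + 32 + 16 + 1, so 1442^1649 ≡ 3184·339·2365·118·1627·1442 ≡ 1874 (mod 3853)
1760·1874 = 3298240 ≡ 72 (mod 3853)
2040 ≠ 72, so verification fails.

does not verify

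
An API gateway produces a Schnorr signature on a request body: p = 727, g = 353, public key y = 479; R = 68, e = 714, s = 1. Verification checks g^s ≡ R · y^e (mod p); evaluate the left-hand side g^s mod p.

353^1 mod 727 = 353

353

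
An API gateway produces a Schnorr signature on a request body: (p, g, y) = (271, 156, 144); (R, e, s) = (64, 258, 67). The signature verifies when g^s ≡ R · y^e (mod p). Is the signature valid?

invalid

g^s mod p:
156^2 = 24336 ≡ 217
156^4 ≡ 217^2 = 47089 ≡ 206
156^8 ≡ 206^2 = 42436 ≡ 160
156^16 ≡ 160^2 = 25600 ≡ 126
156^32 ≡ 126^2 = 15876 ≡ 158
156^64 ≡ 158^2 = 24964 ≡ 32
67 = 64 + 2 + 1, so 156^67 ≡ 32·217·156 ≡ 77 (mod 271)
R · y^e mod p:
144^2 = 20736 ≡ 140
144^4 ≡ 140^2 = 19600 ≡ 88
144^8 ≡ 88^2 = 7744 ≡ 156
144^16 ≡ 156^2 = 24336 ≡ 217
144^32 ≡ 217^2 = 47089 ≡ 206
144^64 ≡ 206^2 = 42436 ≡ 160
144^128 ≡ 160^2 = 25600 ≡ 126
144^256 ≡ 126^2 = 15876 ≡ 158
258 = 256 + 2, so 144^258 ≡ 158·140 ≡ 169 (mod 271)
64·169 = 10816 ≡ 247 (mod 271)
77 ≠ 247; the check fails.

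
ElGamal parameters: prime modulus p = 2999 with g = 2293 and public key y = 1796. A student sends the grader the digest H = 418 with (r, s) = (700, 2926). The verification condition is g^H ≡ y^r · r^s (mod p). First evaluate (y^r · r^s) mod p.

Squares mod 2999: 1796^1≡1796, 1796^2≡1691, 1796^4≡1434, 1796^8≡2041, 1796^16≡70, 1796^32≡1901, 1796^64≡6, 1796^128≡36, 1796^256≡1296, 1796^512≡176
700 = 512 + 128 + 32 + 16 + 8 + 4, so 1796^700 ≡ 176·36·1901·70·2041·1434 ≡ 2762 (mod 2999)
Squares mod 2999: 700^1≡700, 700^2≡1163, 700^4≡20, 700^8≡400, 700^16≡1053, 700^32≡2178, 700^64≡2265, 700^128≡1935, 700^256≡1473, 700^512≡1452, 700^1024≡7, 700^2048≡49
2926 = 2048 + 512 + 256 + 64 + 32 + 8 + 4 + 2, so 700^2926 ≡ 49·1452·1473·2265·2178·400·20·1163 ≡ 1857 (mod 2999)
y^r · r^s ≡ 2762·1857 = 5129034 ≡ 744 (mod 2999)

744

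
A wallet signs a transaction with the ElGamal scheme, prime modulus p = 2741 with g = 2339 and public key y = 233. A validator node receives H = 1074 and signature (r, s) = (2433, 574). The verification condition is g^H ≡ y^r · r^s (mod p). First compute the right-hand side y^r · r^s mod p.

233^2 = 54289 ≡ 2210
233^4 ≡ 2210^2 = 4884100 ≡ 2379
233^8 ≡ 2379^2 = 5659641 ≡ 2217
233^16 ≡ 2217^2 = 4915089 ≡ 476
233^32 ≡ 476^2 = 226576 ≡ 1814
233^64 ≡ 1814^2 = 3290596 ≡ 1396
233^128 ≡ 1396^2 = 1948816 ≡ 2706
233^256 ≡ 2706^2 = 7322436 ≡ 1225
233^512 ≡ 1225^2 = 1500625 ≡ 1298
233^1024 ≡ 1298^2 = 1684804 ≡ 1830
233^2048 ≡ 1830^2 = 3348900 ≡ 2139
2433 = 2048 + 256 + 128 + 1, so 233^2433 ≡ 2139·1225·2706·233 ≡ 2736 (mod 2741)
2433^2 = 5919489 ≡ 1670
2433^4 ≡ 1670^2 = 2788900 ≡ 1303
2433^8 ≡ 1303^2 = 1697809 ≡ 1130
2433^16 ≡ 1130^2 = 1276900 ≡ 2335
2433^32 ≡ 2335^2 = 5452225 ≡ 376
2433^64 ≡ 376^2 = 141376 ≡ 1585
2433^128 ≡ 1585^2 = 2512225 ≡ 1469
2433^256 ≡ 1469^2 = 2157961 ≡ 794
2433^512 ≡ 794^2 = 630436 ≡ 6
574 = 512 + 32 + 16 + 8 + 4 + 2, so 2433^574 ≡ 6·376·2335·1130·1303·1670 ≡ 137 (mod 2741)
y^r · r^s ≡ 2736·137 = 374832 ≡ 2056 (mod 2741)

2056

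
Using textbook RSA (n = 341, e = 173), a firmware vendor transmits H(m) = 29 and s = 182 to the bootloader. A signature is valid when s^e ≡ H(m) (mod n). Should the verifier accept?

Squares mod 341: s^1≡182, s^2≡47, s^4≡163, s^8≡312, s^16≡159, s^32≡47, s^64≡163, s^128≡312
173 = 128 + 32 + 8 + 4 + 1, so s^173 ≡ 312·47·312·163·182 ≡ 29 (mod 341)
s^173 mod 341 = 29 matches H(m).

accept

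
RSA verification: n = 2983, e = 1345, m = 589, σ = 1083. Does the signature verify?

σ^2 ≡ 1083^2 = 1172889 ≡ 570
σ^4 ≡ 570^2 = 324900 ≡ 2736
σ^8 ≡ 2736^2 = 7485696 ≡ 1349
σ^16 ≡ 1349^2 = 1819801 ≡ 171
σ^32 ≡ 171^2 = 29241 ≡ 2394
σ^64 ≡ 2394^2 = 5731236 ≡ 893
σ^128 ≡ 893^2 = 797449 ≡ 988
σ^256 ≡ 988^2 = 976144 ≡ 703
σ^512 ≡ 703^2 = 494209 ≡ 2014
σ^1024 ≡ 2014^2 = 4056196 ≡ 2299
1345 = 1024 + 256 + 64 + 1, so σ^1345 ≡ 2299·703·893·1083 ≡ 589 (mod 2983)
589 = m, so the signature checks out.

verifies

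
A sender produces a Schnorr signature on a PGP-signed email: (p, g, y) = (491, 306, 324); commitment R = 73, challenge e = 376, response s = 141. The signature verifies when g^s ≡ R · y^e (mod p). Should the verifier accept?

accept

g^s mod p:
306^2 = 93636 ≡ 346
306^4 ≡ 346^2 = 119716 ≡ 403
306^8 ≡ 403^2 = 162409 ≡ 379
306^16 ≡ 379^2 = 143641 ≡ 269
306^32 ≡ 269^2 = 72361 ≡ 184
306^64 ≡ 184^2 = 33856 ≡ 468
306^128 ≡ 468^2 = 219024 ≡ 38
141 = 128 + 8 + 4 + 1, so 306^141 ≡ 38·379·403·306 ≡ 276 (mod 491)
R · y^e mod p:
324^2 = 104976 ≡ 393
324^4 ≡ 393^2 = 154449 ≡ 275
324^8 ≡ 275^2 = 75625 ≡ 11
324^16 ≡ 11^2 = 121
324^32 ≡ 121^2 = 14641 ≡ 402
324^64 ≡ 402^2 = 161604 ≡ 65
324^128 ≡ 65^2 = 4225 ≡ 297
324^256 ≡ 297^2 = 88209 ≡ 320
376 = 256 + 64 + 32 + 16 + 8, so 324^376 ≡ 320·65·402·121·11 ≡ 293 (mod 491)
73·293 = 21389 ≡ 276 (mod 491)
276 ≡ 276 (mod 491); signature holds.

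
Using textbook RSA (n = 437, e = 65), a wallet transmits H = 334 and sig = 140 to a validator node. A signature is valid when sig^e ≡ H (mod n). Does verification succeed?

Squares mod 437: sig^1≡140, sig^2≡372, sig^4≡292, sig^8≡49, sig^16≡216, sig^32≡334, sig^64≡121
65 = 64 + 1, so sig^65 ≡ 121·140 ≡ 334 (mod 437)
334 = H, so the signature checks out.

passes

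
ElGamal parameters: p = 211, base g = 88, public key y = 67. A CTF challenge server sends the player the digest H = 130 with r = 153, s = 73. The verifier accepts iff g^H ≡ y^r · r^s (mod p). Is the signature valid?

Left side g^H mod p:
88^2 = 7744 ≡ 148
88^4 ≡ 148^2 = 21904 ≡ 171
88^8 ≡ 171^2 = 29241 ≡ 123
88^16 ≡ 123^2 = 15129 ≡ 148
88^32 ≡ 148^2 = 21904 ≡ 171
88^64 ≡ 171^2 = 29241 ≡ 123
88^128 ≡ 123^2 = 15129 ≡ 148
130 = 128 + 2, so 88^130 ≡ 148·148 ≡ 171 (mod 211)
Right side y^r · r^s mod p:
67^2 = 4489 ≡ 58
67^4 ≡ 58^2 = 3364 ≡ 199
67^8 ≡ 199^2 = 39601 ≡ 144
67^16 ≡ 144^2 = 20736 ≡ 58
67^32 ≡ 58^2 = 3364 ≡ 199
67^64 ≡ 199^2 = 39601 ≡ 144
67^128 ≡ 144^2 = 20736 ≡ 58
153 = 128 + 16 + 8 + 1, so 67^153 ≡ 58·58·144·67 ≡ 63 (mod 211)
153^2 = 23409 ≡ 199
153^4 ≡ 199^2 = 39601 ≡ 144
153^8 ≡ 144^2 = 20736 ≡ 58
153^16 ≡ 58^2 = 3364 ≡ 199
153^32 ≡ 199^2 = 39601 ≡ 144
153^64 ≡ 144^2 = 20736 ≡ 58
73 = 64 + 8 + 1, so 153^73 ≡ 58·58·153 ≡ 63 (mod 211)
63·63 = 3969 ≡ 171 (mod 211)
171 ≡ 171 (mod 211), so the signature is genuine.

valid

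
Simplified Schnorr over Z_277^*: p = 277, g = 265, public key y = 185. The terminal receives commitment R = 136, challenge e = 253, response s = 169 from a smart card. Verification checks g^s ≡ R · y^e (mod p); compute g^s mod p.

154

265^2 = 70225 ≡ 144
265^4 ≡ 144^2 = 20736 ≡ 238
265^8 ≡ 238^2 = 56644 ≡ 136
265^16 ≡ 136^2 = 18496 ≡ 214
265^32 ≡ 214^2 = 45796 ≡ 91
265^64 ≡ 91^2 = 8281 ≡ 248
265^128 ≡ 248^2 = 61504 ≡ 10
169 = 128 + 32 + 8 + 1, so 265^169 ≡ 10·91·136·265 ≡ 154 (mod 277)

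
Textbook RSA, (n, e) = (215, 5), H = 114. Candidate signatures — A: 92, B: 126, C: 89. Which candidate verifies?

C

Candidate A: Squares mod 215: 92^1≡92, 92^2≡79, 92^4≡6; 5 = 4 + 1, so 92^5 ≡ 6·92 ≡ 122 (mod 215)
Candidate B: Squares mod 215: 126^1≡126, 126^2≡181, 126^4≡81; 5 = 4 + 1, so 126^5 ≡ 81·126 ≡ 101 (mod 215)
Candidate C: Squares mod 215: 89^1≡89, 89^2≡181, 89^4≡81; 5 = 4 + 1, so 89^5 ≡ 81·89 ≡ 114 (mod 215)
  → matches H = 114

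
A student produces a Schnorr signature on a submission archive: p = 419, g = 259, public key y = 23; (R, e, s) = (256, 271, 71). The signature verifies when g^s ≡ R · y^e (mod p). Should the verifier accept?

accept

g^s mod p:
Squares mod 419: 259^1≡259, 259^2≡41, 259^4≡5, 259^8≡25, 259^16≡206, 259^32≡117, 259^64≡281
71 = 64 + 4 + 2 + 1, so 259^71 ≡ 281·5·41·259 ≡ 362 (mod 419)
R · y^e mod p:
Squares mod 419: 23^1≡23, 23^2≡110, 23^4≡368, 23^8≡87, 23^16≡27, 23^32≡310, 23^64≡149, 23^128≡413, 23^256≡36
271 = 256 + 8 + 4 + 2 + 1, so 23^271 ≡ 36·87·368·110·23 ≡ 188 (mod 419)
256·188 = 48128 ≡ 362 (mod 419)
362 ≡ 362 (mod 419); signature holds.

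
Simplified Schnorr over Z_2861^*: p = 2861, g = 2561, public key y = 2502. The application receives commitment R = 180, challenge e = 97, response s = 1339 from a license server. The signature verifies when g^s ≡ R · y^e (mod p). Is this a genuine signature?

g^s mod p:
2561^2 = 6558721 ≡ 1309
2561^4 ≡ 1309^2 = 1713481 ≡ 2603
2561^8 ≡ 2603^2 = 6775609 ≡ 761
2561^16 ≡ 761^2 = 579121 ≡ 1199
2561^32 ≡ 1199^2 = 1437601 ≡ 1379
2561^64 ≡ 1379^2 = 1901641 ≡ 1937
2561^128 ≡ 1937^2 = 3751969 ≡ 1198
2561^256 ≡ 1198^2 = 1435204 ≡ 1843
2561^512 ≡ 1843^2 = 3396649 ≡ 642
2561^1024 ≡ 642^2 = 412164 ≡ 180
1339 = 1024 + 256 + 32 + 16 + 8 + 2 + 1, so 2561^1339 ≡ 180·1843·1379·1199·761·1309·2561 ≡ 1775 (mod 2861)
R · y^e mod p:
2502^2 = 6260004 ≡ 136
2502^4 ≡ 136^2 = 18496 ≡ 1330
2502^8 ≡ 1330^2 = 1768900 ≡ 802
2502^16 ≡ 802^2 = 643204 ≡ 2340
2502^32 ≡ 2340^2 = 5475600 ≡ 2507
2502^64 ≡ 2507^2 = 6285049 ≡ 2293
97 = 64 + 32 + 1, so 2502^97 ≡ 2293·2507·2502 ≡ 1043 (mod 2861)
180·1043 = 187740 ≡ 1775 (mod 2861)
1775 ≡ 1775 (mod 2861); signature holds.

genuine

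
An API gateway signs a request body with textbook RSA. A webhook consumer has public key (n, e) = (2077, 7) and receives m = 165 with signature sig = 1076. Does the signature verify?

does not verify

sig^2 ≡ 1076^2 = 1157776 ≡ 887
sig^4 ≡ 887^2 = 786769 ≡ 1663
7 = 4 + 2 + 1, so sig^7 ≡ 1663·887·1076 ≡ 1912 (mod 2077)
1912 ≠ 165, so verification fails.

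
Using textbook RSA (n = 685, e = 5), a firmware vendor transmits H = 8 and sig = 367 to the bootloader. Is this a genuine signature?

forged

sig^5 mod 685 = 677
sig^5 mod 685 = 677, but H = 8.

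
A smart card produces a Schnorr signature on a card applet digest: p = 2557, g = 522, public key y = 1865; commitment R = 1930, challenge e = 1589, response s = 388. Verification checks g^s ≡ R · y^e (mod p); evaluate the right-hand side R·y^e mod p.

1515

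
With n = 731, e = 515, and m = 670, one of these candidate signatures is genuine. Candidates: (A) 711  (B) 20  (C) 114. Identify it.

Candidate A: Squares mod 731: 711^1≡711, 711^2≡400, 711^4≡642, 711^8≡611, 711^16≡511, 711^32≡154, 711^64≡324, 711^128≡443, 711^256≡341, 711^512≡52; 515 = 512 + 2 + 1, so 711^515 ≡ 52·400·711 ≡ 670 (mod 731)
  → matches m = 670
Candidate B: Squares mod 731: 20^1≡20, 20^2≡400, 20^4≡642, 20^8≡611, 20^16≡511, 20^32≡154, 20^64≡324, 20^128≡443, 20^256≡341, 20^512≡52; 515 = 512 + 2 + 1, so 20^515 ≡ 52·400·20 ≡ 61 (mod 731)
Candidate C: Squares mod 731: 114^1≡114, 114^2≡569, 114^4≡659, 114^8≡67, 114^16≡103, 114^32≡375, 114^64≡273, 114^128≡698, 114^256≡358, 114^512≡239; 515 = 512 + 2 + 1, so 114^515 ≡ 239·569·114 ≡ 657 (mod 731)

A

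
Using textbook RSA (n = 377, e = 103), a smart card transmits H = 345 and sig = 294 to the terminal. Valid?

no

sig^2 ≡ 294^2 = 86436 ≡ 103
sig^4 ≡ 103^2 = 10609 ≡ 53
sig^8 ≡ 53^2 = 2809 ≡ 170
sig^16 ≡ 170^2 = 28900 ≡ 248
sig^32 ≡ 248^2 = 61504 ≡ 53
sig^64 ≡ 53^2 = 2809 ≡ 170
103 = 64 + 32 + 4 + 2 + 1, so sig^103 ≡ 170·53·53·103·294 ≡ 96 (mod 377)
sig^103 mod 377 = 96, but H = 345.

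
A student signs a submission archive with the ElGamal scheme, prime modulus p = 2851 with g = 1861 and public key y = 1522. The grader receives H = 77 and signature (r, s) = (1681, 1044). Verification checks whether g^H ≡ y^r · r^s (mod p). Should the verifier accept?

accept

Left side g^H mod p:
1861^2 = 3463321 ≡ 2207
1861^4 ≡ 2207^2 = 4870849 ≡ 1341
1861^8 ≡ 1341^2 = 1798281 ≡ 2151
1861^16 ≡ 2151^2 = 4626801 ≡ 2479
1861^32 ≡ 2479^2 = 6145441 ≡ 1536
1861^64 ≡ 1536^2 = 2359296 ≡ 1519
77 = 64 + 8 + 4 + 1, so 1861^77 ≡ 1519·2151·1341·1861 ≡ 306 (mod 2851)
Right side y^r · r^s mod p:
1522^2 = 2316484 ≡ 1472
1522^4 ≡ 1472^2 = 2166784 ≡ 24
1522^8 ≡ 24^2 = 576
1522^16 ≡ 576^2 = 331776 ≡ 1060
1522^32 ≡ 1060^2 = 1123600 ≡ 306
1522^64 ≡ 306^2 = 93636 ≡ 2404
1522^128 ≡ 2404^2 = 5779216 ≡ 239
1522^256 ≡ 239^2 = 57121 ≡ 101
1522^512 ≡ 101^2 = 10201 ≡ 1648
1522^1024 ≡ 1648^2 = 2715904 ≡ 1752
1681 = 1024 + 512 + 128 + 16 + 1, so 1522^1681 ≡ 1752·1648·239·1060·1522 ≡ 101 (mod 2851)
1681^2 = 2825761 ≡ 420
1681^4 ≡ 420^2 = 176400 ≡ 2489
1681^8 ≡ 2489^2 = 6195121 ≡ 2749
1681^16 ≡ 2749^2 = 7557001 ≡ 1851
1681^32 ≡ 1851^2 = 3426201 ≡ 2150
1681^64 ≡ 2150^2 = 4622500 ≡ 1029
1681^128 ≡ 1029^2 = 1058841 ≡ 1120
1681^256 ≡ 1120^2 = 1254400 ≡ 2811
1681^512 ≡ 2811^2 = 7901721 ≡ 1600
1681^1024 ≡ 1600^2 = 2560000 ≡ 2653
1044 = 1024 + 16 + 4, so 1681^1044 ≡ 2653·1851·2489 ≡ 991 (mod 2851)
101·991 = 100091 ≡ 306 (mod 2851)
306 ≡ 306 (mod 2851), so the signature is genuine.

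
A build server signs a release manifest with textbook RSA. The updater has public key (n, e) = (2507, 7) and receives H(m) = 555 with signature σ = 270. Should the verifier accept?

σ^2 ≡ 270^2 = 72900 ≡ 197
σ^4 ≡ 197^2 = 38809 ≡ 1204
7 = 4 + 2 + 1, so σ^7 ≡ 1204·197·270 ≡ 1952 (mod 2507)
1952 ≠ 555, so verification fails.

reject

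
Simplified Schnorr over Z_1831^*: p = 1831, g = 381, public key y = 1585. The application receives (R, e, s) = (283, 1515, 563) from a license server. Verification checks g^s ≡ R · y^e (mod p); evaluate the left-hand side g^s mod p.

1339

Squares mod 1831: 381^1≡381, 381^2≡512, 381^4≡311, 381^8≡1509, 381^16≡1148, 381^32≡1415, 381^64≡942, 381^128≡1160, 381^256≡1646, 381^512≡1267
563 = 512 + 32 + 16 + 2 + 1, so 381^563 ≡ 1267·1415·1148·512·381 ≡ 1339 (mod 1831)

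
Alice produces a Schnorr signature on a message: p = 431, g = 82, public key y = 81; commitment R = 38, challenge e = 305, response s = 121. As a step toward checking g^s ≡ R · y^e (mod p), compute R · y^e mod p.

81^2 = 6561 ≡ 96
81^4 ≡ 96^2 = 9216 ≡ 165
81^8 ≡ 165^2 = 27225 ≡ 72
81^16 ≡ 72^2 = 5184 ≡ 12
81^32 ≡ 12^2 = 144
81^64 ≡ 144^2 = 20736 ≡ 48
81^128 ≡ 48^2 = 2304 ≡ 149
81^256 ≡ 149^2 = 22201 ≡ 220
305 = 256 + 32 + 16 + 1, so 81^305 ≡ 220·144·12·81 ≡ 165 (mod 431)
R · y^e ≡ 38·165 = 6270 ≡ 236 (mod 431)

236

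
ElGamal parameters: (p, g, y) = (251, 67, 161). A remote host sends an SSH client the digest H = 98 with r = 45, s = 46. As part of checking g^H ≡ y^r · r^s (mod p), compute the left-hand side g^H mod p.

74

Squares mod 251: 67^1≡67, 67^2≡222, 67^4≡88, 67^8≡214, 67^16≡114, 67^32≡195, 67^64≡124
98 = 64 + 32 + 2, so 67^98 ≡ 124·195·222 ≡ 74 (mod 251)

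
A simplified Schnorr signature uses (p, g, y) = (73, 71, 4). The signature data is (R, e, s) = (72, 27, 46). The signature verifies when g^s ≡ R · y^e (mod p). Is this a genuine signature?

g^s mod p:
71^2 = 5041 ≡ 4
71^4 ≡ 4^2 = 16
71^8 ≡ 16^2 = 256 ≡ 37
71^16 ≡ 37^2 = 1369 ≡ 55
71^32 ≡ 55^2 = 3025 ≡ 32
46 = 32 + 8 + 4 + 2, so 71^46 ≡ 32·37·16·4 ≡ 2 (mod 73)
R · y^e mod p:
4^2 = 16
4^4 ≡ 16^2 = 256 ≡ 37
4^8 ≡ 37^2 = 1369 ≡ 55
4^16 ≡ 55^2 = 3025 ≡ 32
27 = 16 + 8 + 2 + 1, so 4^27 ≡ 32·55·16·4 ≡ 1 (mod 73)
72·1 = 72 ≡ 72 (mod 73)
2 ≠ 72; the check fails.

forged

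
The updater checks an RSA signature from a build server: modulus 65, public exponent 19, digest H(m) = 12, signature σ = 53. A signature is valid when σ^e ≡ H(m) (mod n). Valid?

no

Squares mod 65: σ^1≡53, σ^2≡14, σ^4≡1, σ^8≡1, σ^16≡1
19 = 16 + 2 + 1, so σ^19 ≡ 1·14·53 ≡ 27 (mod 65)
σ^19 mod 65 = 27, but H(m) = 12.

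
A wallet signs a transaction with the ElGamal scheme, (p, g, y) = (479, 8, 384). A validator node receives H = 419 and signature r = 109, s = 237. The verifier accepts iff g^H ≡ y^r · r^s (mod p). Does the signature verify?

verifies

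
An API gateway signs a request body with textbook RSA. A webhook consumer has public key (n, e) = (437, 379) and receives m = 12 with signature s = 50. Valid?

s^2 ≡ 50^2 = 2500 ≡ 315
s^4 ≡ 315^2 = 99225 ≡ 26
s^8 ≡ 26^2 = 676 ≡ 239
s^16 ≡ 239^2 = 57121 ≡ 311
s^32 ≡ 311^2 = 96721 ≡ 144
s^64 ≡ 144^2 = 20736 ≡ 197
s^128 ≡ 197^2 = 38809 ≡ 353
s^256 ≡ 353^2 = 124609 ≡ 64
379 = 256 + 64 + 32 + 16 + 8 + 2 + 1, so s^379 ≡ 64·197·144·311·239·315·50 ≡ 12 (mod 437)
12 = m, so the signature checks out.

yes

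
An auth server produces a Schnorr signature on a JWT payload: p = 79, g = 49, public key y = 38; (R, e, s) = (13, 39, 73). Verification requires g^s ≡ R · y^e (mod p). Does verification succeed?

g^s mod p:
49^2 = 2401 ≡ 31
49^4 ≡ 31^2 = 961 ≡ 13
49^8 ≡ 13^2 = 169 ≡ 11
49^16 ≡ 11^2 = 121 ≡ 42
49^32 ≡ 42^2 = 1764 ≡ 26
49^64 ≡ 26^2 = 676 ≡ 44
73 = 64 + 8 + 1, so 49^73 ≡ 44·11·49 ≡ 16 (mod 79)
R · y^e mod p:
38^2 = 1444 ≡ 22
38^4 ≡ 22^2 = 484 ≡ 10
38^8 ≡ 10^2 = 100 ≡ 21
38^16 ≡ 21^2 = 441 ≡ 46
38^32 ≡ 46^2 = 2116 ≡ 62
39 = 32 + 4 + 2 + 1, so 38^39 ≡ 62·10·22·38 ≡ 1 (mod 79)
13·1 = 13 ≡ 13 (mod 79)
16 ≠ 13; the check fails.

fails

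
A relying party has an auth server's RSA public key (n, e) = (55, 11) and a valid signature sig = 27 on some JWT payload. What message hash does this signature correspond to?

sig^11 mod 55 = 38

38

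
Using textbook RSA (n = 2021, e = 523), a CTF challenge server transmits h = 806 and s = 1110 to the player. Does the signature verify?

does not verify

s^2 ≡ 1110^2 = 1232100 ≡ 1311
s^4 ≡ 1311^2 = 1718721 ≡ 871
s^8 ≡ 871^2 = 758641 ≡ 766
s^16 ≡ 766^2 = 586756 ≡ 666
s^32 ≡ 666^2 = 443556 ≡ 957
s^64 ≡ 957^2 = 915849 ≡ 336
s^128 ≡ 336^2 = 112896 ≡ 1741
s^256 ≡ 1741^2 = 3031081 ≡ 1602
s^512 ≡ 1602^2 = 2566404 ≡ 1755
523 = 512 + 8 + 2 + 1, so s^523 ≡ 1755·766·1311·1110 ≡ 514 (mod 2021)
s^523 mod 2021 = 514, but h = 806.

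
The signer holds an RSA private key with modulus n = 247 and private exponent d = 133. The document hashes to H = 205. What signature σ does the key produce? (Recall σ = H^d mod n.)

127

H^2 ≡ 205^2 = 42025 ≡ 35
H^4 ≡ 35^2 = 1225 ≡ 237
H^8 ≡ 237^2 = 56169 ≡ 100
H^16 ≡ 100^2 = 10000 ≡ 120
H^32 ≡ 120^2 = 14400 ≡ 74
H^64 ≡ 74^2 = 5476 ≡ 42
H^128 ≡ 42^2 = 1764 ≡ 35
133 = 128 + 4 + 1, so H^133 ≡ 35·237·205 ≡ 127 (mod 247)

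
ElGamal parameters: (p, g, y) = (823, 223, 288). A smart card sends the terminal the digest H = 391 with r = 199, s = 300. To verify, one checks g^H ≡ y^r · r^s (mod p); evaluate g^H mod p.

359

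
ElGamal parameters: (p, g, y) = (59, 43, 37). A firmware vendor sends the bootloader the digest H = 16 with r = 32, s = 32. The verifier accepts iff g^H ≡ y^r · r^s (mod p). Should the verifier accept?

accept

Left side g^H mod p:
43^16 mod 59 = 5
Right side y^r · r^s mod p:
37^32 mod 59 = 28
32^32 mod 59 = 36
28·36 = 1008 ≡ 5 (mod 59)
5 ≡ 5 (mod 59), so the signature is genuine.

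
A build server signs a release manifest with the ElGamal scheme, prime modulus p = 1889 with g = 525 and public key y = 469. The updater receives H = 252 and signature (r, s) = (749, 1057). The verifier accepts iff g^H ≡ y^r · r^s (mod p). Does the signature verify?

verifies

Left side g^H mod p:
525^2 = 275625 ≡ 1720
525^4 ≡ 1720^2 = 2958400 ≡ 226
525^8 ≡ 226^2 = 51076 ≡ 73
525^16 ≡ 73^2 = 5329 ≡ 1551
525^32 ≡ 1551^2 = 2405601 ≡ 904
525^64 ≡ 904^2 = 817216 ≡ 1168
525^128 ≡ 1168^2 = 1364224 ≡ 366
252 = 128 + 64 + 32 + 16 + 8 + 4, so 525^252 ≡ 366·1168·904·1551·73·226 ≡ 1462 (mod 1889)
Right side y^r · r^s mod p:
469^2 = 219961 ≡ 837
469^4 ≡ 837^2 = 700569 ≡ 1639
469^8 ≡ 1639^2 = 2686321 ≡ 163
469^16 ≡ 163^2 = 26569 ≡ 123
469^32 ≡ 123^2 = 15129 ≡ 17
469^64 ≡ 17^2 = 289
469^128 ≡ 289^2 = 83521 ≡ 405
469^256 ≡ 405^2 = 164025 ≡ 1571
469^512 ≡ 1571^2 = 2468041 ≡ 1007
749 = 512 + 128 + 64 + 32 + 8 + 4 + 1, so 469^749 ≡ 1007·405·289·17·163·1639·469 ≡ 1478 (mod 1889)
749^2 = 561001 ≡ 1857
749^4 ≡ 1857^2 = 3448449 ≡ 1024
749^8 ≡ 1024^2 = 1048576 ≡ 181
749^16 ≡ 181^2 = 32761 ≡ 648
749^32 ≡ 648^2 = 419904 ≡ 546
749^64 ≡ 546^2 = 298116 ≡ 1543
749^128 ≡ 1543^2 = 2380849 ≡ 709
749^256 ≡ 709^2 = 502681 ≡ 207
749^512 ≡ 207^2 = 42849 ≡ 1291
749^1024 ≡ 1291^2 = 1666681 ≡ 583
1057 = 1024 + 32 + 1, so 749^1057 ≡ 583·546·749 ≡ 47 (mod 1889)
1478·47 = 69466 ≡ 1462 (mod 1889)
1462 ≡ 1462 (mod 1889), so the signature is genuine.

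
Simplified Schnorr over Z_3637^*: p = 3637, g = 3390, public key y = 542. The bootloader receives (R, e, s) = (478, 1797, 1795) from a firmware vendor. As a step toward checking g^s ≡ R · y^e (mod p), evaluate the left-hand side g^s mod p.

3027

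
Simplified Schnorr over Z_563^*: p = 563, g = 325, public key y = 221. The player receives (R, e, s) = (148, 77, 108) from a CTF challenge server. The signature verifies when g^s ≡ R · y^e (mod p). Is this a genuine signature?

forged

g^s mod p:
325^2 = 105625 ≡ 344
325^4 ≡ 344^2 = 118336 ≡ 106
325^8 ≡ 106^2 = 11236 ≡ 539
325^16 ≡ 539^2 = 290521 ≡ 13
325^32 ≡ 13^2 = 169
325^64 ≡ 169^2 = 28561 ≡ 411
108 = 64 + 32 + 8 + 4, so 325^108 ≡ 411·169·539·106 ≡ 47 (mod 563)
R · y^e mod p:
221^2 = 48841 ≡ 423
221^4 ≡ 423^2 = 178929 ≡ 458
221^8 ≡ 458^2 = 209764 ≡ 328
221^16 ≡ 328^2 = 107584 ≡ 51
221^32 ≡ 51^2 = 2601 ≡ 349
221^64 ≡ 349^2 = 121801 ≡ 193
77 = 64 + 8 + 4 + 1, so 221^77 ≡ 193·328·458·221 ≡ 146 (mod 563)
148·146 = 21608 ≡ 214 (mod 563)
47 ≠ 214; the check fails.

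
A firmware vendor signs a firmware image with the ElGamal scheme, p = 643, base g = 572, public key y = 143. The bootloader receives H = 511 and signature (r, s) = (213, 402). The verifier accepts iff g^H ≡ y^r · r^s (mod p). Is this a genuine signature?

forged

Left side g^H mod p:
572^2 = 327184 ≡ 540
572^4 ≡ 540^2 = 291600 ≡ 321
572^8 ≡ 321^2 = 103041 ≡ 161
572^16 ≡ 161^2 = 25921 ≡ 201
572^32 ≡ 201^2 = 40401 ≡ 535
572^64 ≡ 535^2 = 286225 ≡ 90
572^128 ≡ 90^2 = 8100 ≡ 384
572^256 ≡ 384^2 = 147456 ≡ 209
511 = 256 + 128 + 64 + 32 + 16 + 8 + 4 + 2 + 1, so 572^511 ≡ 209·384·90·535·201·161·321·540·572 ≡ 64 (mod 643)
Right side y^r · r^s mod p:
143^2 = 20449 ≡ 516
143^4 ≡ 516^2 = 266256 ≡ 54
143^8 ≡ 54^2 = 2916 ≡ 344
143^16 ≡ 344^2 = 118336 ≡ 24
143^32 ≡ 24^2 = 576
143^64 ≡ 576^2 = 331776 ≡ 631
143^128 ≡ 631^2 = 398161 ≡ 144
213 = 128 + 64 + 16 + 4 + 1, so 143^213 ≡ 144·631·24·54·143 ≡ 9 (mod 643)
213^2 = 45369 ≡ 359
213^4 ≡ 359^2 = 128881 ≡ 281
213^8 ≡ 281^2 = 78961 ≡ 515
213^16 ≡ 515^2 = 265225 ≡ 309
213^32 ≡ 309^2 = 95481 ≡ 317
213^64 ≡ 317^2 = 100489 ≡ 181
213^128 ≡ 181^2 = 32761 ≡ 611
213^256 ≡ 611^2 = 373321 ≡ 381
402 = 256 + 128 + 16 + 2, so 213^402 ≡ 381·611·309·359 ≡ 16 (mod 643)
9·16 = 144 ≡ 144 (mod 643)
64 ≠ 144, so verification fails.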